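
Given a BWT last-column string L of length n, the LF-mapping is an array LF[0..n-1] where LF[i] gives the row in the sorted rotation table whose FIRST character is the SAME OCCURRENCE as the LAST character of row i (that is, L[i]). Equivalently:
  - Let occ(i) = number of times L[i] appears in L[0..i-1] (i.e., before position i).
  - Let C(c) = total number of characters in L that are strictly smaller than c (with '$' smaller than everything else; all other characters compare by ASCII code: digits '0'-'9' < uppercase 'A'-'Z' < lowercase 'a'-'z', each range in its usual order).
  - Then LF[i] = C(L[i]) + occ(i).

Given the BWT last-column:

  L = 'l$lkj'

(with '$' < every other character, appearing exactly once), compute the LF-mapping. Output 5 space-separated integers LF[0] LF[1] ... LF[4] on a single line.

Answer: 3 0 4 2 1

Derivation:
Char counts: '$':1, 'j':1, 'k':1, 'l':2
C (first-col start): C('$')=0, C('j')=1, C('k')=2, C('l')=3
L[0]='l': occ=0, LF[0]=C('l')+0=3+0=3
L[1]='$': occ=0, LF[1]=C('$')+0=0+0=0
L[2]='l': occ=1, LF[2]=C('l')+1=3+1=4
L[3]='k': occ=0, LF[3]=C('k')+0=2+0=2
L[4]='j': occ=0, LF[4]=C('j')+0=1+0=1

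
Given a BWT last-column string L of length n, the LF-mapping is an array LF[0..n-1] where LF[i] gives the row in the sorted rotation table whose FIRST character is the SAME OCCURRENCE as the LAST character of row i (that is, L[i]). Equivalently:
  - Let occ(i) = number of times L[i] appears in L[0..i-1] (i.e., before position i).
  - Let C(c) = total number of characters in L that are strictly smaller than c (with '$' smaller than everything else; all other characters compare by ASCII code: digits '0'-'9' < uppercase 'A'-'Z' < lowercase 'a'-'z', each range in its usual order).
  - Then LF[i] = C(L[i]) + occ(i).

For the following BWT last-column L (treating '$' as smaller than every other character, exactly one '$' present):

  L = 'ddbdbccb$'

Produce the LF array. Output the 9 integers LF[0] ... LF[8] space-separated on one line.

Answer: 6 7 1 8 2 4 5 3 0

Derivation:
Char counts: '$':1, 'b':3, 'c':2, 'd':3
C (first-col start): C('$')=0, C('b')=1, C('c')=4, C('d')=6
L[0]='d': occ=0, LF[0]=C('d')+0=6+0=6
L[1]='d': occ=1, LF[1]=C('d')+1=6+1=7
L[2]='b': occ=0, LF[2]=C('b')+0=1+0=1
L[3]='d': occ=2, LF[3]=C('d')+2=6+2=8
L[4]='b': occ=1, LF[4]=C('b')+1=1+1=2
L[5]='c': occ=0, LF[5]=C('c')+0=4+0=4
L[6]='c': occ=1, LF[6]=C('c')+1=4+1=5
L[7]='b': occ=2, LF[7]=C('b')+2=1+2=3
L[8]='$': occ=0, LF[8]=C('$')+0=0+0=0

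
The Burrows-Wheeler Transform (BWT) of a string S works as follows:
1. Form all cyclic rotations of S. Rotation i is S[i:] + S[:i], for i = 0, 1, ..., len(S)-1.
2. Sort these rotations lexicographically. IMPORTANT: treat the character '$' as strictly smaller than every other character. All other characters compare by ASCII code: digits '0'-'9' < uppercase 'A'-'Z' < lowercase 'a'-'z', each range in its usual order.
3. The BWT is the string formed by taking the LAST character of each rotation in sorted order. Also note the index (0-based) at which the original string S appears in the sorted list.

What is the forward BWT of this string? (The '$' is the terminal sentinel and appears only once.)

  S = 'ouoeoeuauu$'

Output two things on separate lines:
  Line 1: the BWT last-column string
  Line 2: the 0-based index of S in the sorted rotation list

Answer: uuooue$ueoa
6

Derivation:
All 11 rotations (rotation i = S[i:]+S[:i]):
  rot[0] = ouoeoeuauu$
  rot[1] = uoeoeuauu$o
  rot[2] = oeoeuauu$ou
  rot[3] = eoeuauu$ouo
  rot[4] = oeuauu$ouoe
  rot[5] = euauu$ouoeo
  rot[6] = uauu$ouoeoe
  rot[7] = auu$ouoeoeu
  rot[8] = uu$ouoeoeua
  rot[9] = u$ouoeoeuau
  rot[10] = $ouoeoeuauu
Sorted (with $ < everything):
  sorted[0] = $ouoeoeuauu  (last char: 'u')
  sorted[1] = auu$ouoeoeu  (last char: 'u')
  sorted[2] = eoeuauu$ouo  (last char: 'o')
  sorted[3] = euauu$ouoeo  (last char: 'o')
  sorted[4] = oeoeuauu$ou  (last char: 'u')
  sorted[5] = oeuauu$ouoe  (last char: 'e')
  sorted[6] = ouoeoeuauu$  (last char: '$')
  sorted[7] = u$ouoeoeuau  (last char: 'u')
  sorted[8] = uauu$ouoeoe  (last char: 'e')
  sorted[9] = uoeoeuauu$o  (last char: 'o')
  sorted[10] = uu$ouoeoeua  (last char: 'a')
Last column: uuooue$ueoa
Original string S is at sorted index 6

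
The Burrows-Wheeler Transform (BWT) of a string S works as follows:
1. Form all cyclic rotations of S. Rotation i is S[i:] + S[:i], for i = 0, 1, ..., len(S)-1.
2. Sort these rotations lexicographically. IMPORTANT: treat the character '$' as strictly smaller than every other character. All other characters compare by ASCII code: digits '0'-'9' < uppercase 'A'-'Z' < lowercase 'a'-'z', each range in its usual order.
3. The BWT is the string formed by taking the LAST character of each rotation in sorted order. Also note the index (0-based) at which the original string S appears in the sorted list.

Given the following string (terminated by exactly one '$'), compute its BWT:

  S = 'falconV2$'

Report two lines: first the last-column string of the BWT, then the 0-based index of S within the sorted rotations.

Answer: 2Vnfl$aoc
5

Derivation:
All 9 rotations (rotation i = S[i:]+S[:i]):
  rot[0] = falconV2$
  rot[1] = alconV2$f
  rot[2] = lconV2$fa
  rot[3] = conV2$fal
  rot[4] = onV2$falc
  rot[5] = nV2$falco
  rot[6] = V2$falcon
  rot[7] = 2$falconV
  rot[8] = $falconV2
Sorted (with $ < everything):
  sorted[0] = $falconV2  (last char: '2')
  sorted[1] = 2$falconV  (last char: 'V')
  sorted[2] = V2$falcon  (last char: 'n')
  sorted[3] = alconV2$f  (last char: 'f')
  sorted[4] = conV2$fal  (last char: 'l')
  sorted[5] = falconV2$  (last char: '$')
  sorted[6] = lconV2$fa  (last char: 'a')
  sorted[7] = nV2$falco  (last char: 'o')
  sorted[8] = onV2$falc  (last char: 'c')
Last column: 2Vnfl$aoc
Original string S is at sorted index 5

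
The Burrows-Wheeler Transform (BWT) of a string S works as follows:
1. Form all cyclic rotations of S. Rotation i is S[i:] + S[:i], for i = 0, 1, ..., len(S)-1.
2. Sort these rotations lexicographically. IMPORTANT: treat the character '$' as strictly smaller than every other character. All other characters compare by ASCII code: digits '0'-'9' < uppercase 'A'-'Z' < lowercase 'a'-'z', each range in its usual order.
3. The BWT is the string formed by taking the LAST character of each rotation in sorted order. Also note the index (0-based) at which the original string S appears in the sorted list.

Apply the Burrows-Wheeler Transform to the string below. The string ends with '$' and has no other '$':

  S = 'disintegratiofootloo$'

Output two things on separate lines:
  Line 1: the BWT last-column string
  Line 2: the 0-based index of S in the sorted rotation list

Answer: or$toestdtioilfoginao
2

Derivation:
All 21 rotations (rotation i = S[i:]+S[:i]):
  rot[0] = disintegratiofootloo$
  rot[1] = isintegratiofootloo$d
  rot[2] = sintegratiofootloo$di
  rot[3] = integratiofootloo$dis
  rot[4] = ntegratiofootloo$disi
  rot[5] = tegratiofootloo$disin
  rot[6] = egratiofootloo$disint
  rot[7] = gratiofootloo$disinte
  rot[8] = ratiofootloo$disinteg
  rot[9] = atiofootloo$disintegr
  rot[10] = tiofootloo$disintegra
  rot[11] = iofootloo$disintegrat
  rot[12] = ofootloo$disintegrati
  rot[13] = footloo$disintegratio
  rot[14] = ootloo$disintegratiof
  rot[15] = otloo$disintegratiofo
  rot[16] = tloo$disintegratiofoo
  rot[17] = loo$disintegratiofoot
  rot[18] = oo$disintegratiofootl
  rot[19] = o$disintegratiofootlo
  rot[20] = $disintegratiofootloo
Sorted (with $ < everything):
  sorted[0] = $disintegratiofootloo  (last char: 'o')
  sorted[1] = atiofootloo$disintegr  (last char: 'r')
  sorted[2] = disintegratiofootloo$  (last char: '$')
  sorted[3] = egratiofootloo$disint  (last char: 't')
  sorted[4] = footloo$disintegratio  (last char: 'o')
  sorted[5] = gratiofootloo$disinte  (last char: 'e')
  sorted[6] = integratiofootloo$dis  (last char: 's')
  sorted[7] = iofootloo$disintegrat  (last char: 't')
  sorted[8] = isintegratiofootloo$d  (last char: 'd')
  sorted[9] = loo$disintegratiofoot  (last char: 't')
  sorted[10] = ntegratiofootloo$disi  (last char: 'i')
  sorted[11] = o$disintegratiofootlo  (last char: 'o')
  sorted[12] = ofootloo$disintegrati  (last char: 'i')
  sorted[13] = oo$disintegratiofootl  (last char: 'l')
  sorted[14] = ootloo$disintegratiof  (last char: 'f')
  sorted[15] = otloo$disintegratiofo  (last char: 'o')
  sorted[16] = ratiofootloo$disinteg  (last char: 'g')
  sorted[17] = sintegratiofootloo$di  (last char: 'i')
  sorted[18] = tegratiofootloo$disin  (last char: 'n')
  sorted[19] = tiofootloo$disintegra  (last char: 'a')
  sorted[20] = tloo$disintegratiofoo  (last char: 'o')
Last column: or$toestdtioilfoginao
Original string S is at sorted index 2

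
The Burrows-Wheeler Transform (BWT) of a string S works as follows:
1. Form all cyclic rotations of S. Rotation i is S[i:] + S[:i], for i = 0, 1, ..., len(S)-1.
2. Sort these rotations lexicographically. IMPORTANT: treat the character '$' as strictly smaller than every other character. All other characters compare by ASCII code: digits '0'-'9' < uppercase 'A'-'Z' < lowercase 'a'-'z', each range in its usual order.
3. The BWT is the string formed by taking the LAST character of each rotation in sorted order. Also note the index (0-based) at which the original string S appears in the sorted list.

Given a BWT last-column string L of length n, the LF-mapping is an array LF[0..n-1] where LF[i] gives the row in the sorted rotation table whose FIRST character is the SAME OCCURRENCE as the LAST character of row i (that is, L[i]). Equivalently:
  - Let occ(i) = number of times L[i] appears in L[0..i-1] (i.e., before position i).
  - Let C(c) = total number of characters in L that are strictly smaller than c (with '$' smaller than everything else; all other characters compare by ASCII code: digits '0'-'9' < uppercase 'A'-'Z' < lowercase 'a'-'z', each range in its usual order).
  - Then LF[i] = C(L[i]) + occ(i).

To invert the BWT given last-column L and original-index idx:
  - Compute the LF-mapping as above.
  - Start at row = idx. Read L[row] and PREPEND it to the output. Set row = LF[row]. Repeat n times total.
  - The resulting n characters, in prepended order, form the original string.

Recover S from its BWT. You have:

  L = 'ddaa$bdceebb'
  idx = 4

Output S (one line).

LF mapping: 7 8 1 2 0 3 9 6 10 11 4 5
Walk LF starting at row 4, prepending L[row]:
  step 1: row=4, L[4]='$', prepend. Next row=LF[4]=0
  step 2: row=0, L[0]='d', prepend. Next row=LF[0]=7
  step 3: row=7, L[7]='c', prepend. Next row=LF[7]=6
  step 4: row=6, L[6]='d', prepend. Next row=LF[6]=9
  step 5: row=9, L[9]='e', prepend. Next row=LF[9]=11
  step 6: row=11, L[11]='b', prepend. Next row=LF[11]=5
  step 7: row=5, L[5]='b', prepend. Next row=LF[5]=3
  step 8: row=3, L[3]='a', prepend. Next row=LF[3]=2
  step 9: row=2, L[2]='a', prepend. Next row=LF[2]=1
  step 10: row=1, L[1]='d', prepend. Next row=LF[1]=8
  step 11: row=8, L[8]='e', prepend. Next row=LF[8]=10
  step 12: row=10, L[10]='b', prepend. Next row=LF[10]=4
Reversed output: bedaabbedcd$

Answer: bedaabbedcd$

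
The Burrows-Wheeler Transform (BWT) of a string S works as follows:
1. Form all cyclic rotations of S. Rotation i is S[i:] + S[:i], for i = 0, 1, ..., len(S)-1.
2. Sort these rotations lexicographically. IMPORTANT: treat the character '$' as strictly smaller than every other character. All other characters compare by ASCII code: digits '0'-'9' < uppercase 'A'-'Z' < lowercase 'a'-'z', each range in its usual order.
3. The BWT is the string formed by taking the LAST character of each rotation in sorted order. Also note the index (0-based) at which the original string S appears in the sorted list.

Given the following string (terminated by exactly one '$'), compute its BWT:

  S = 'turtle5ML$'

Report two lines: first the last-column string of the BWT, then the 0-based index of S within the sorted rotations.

All 10 rotations (rotation i = S[i:]+S[:i]):
  rot[0] = turtle5ML$
  rot[1] = urtle5ML$t
  rot[2] = rtle5ML$tu
  rot[3] = tle5ML$tur
  rot[4] = le5ML$turt
  rot[5] = e5ML$turtl
  rot[6] = 5ML$turtle
  rot[7] = ML$turtle5
  rot[8] = L$turtle5M
  rot[9] = $turtle5ML
Sorted (with $ < everything):
  sorted[0] = $turtle5ML  (last char: 'L')
  sorted[1] = 5ML$turtle  (last char: 'e')
  sorted[2] = L$turtle5M  (last char: 'M')
  sorted[3] = ML$turtle5  (last char: '5')
  sorted[4] = e5ML$turtl  (last char: 'l')
  sorted[5] = le5ML$turt  (last char: 't')
  sorted[6] = rtle5ML$tu  (last char: 'u')
  sorted[7] = tle5ML$tur  (last char: 'r')
  sorted[8] = turtle5ML$  (last char: '$')
  sorted[9] = urtle5ML$t  (last char: 't')
Last column: LeM5ltur$t
Original string S is at sorted index 8

Answer: LeM5ltur$t
8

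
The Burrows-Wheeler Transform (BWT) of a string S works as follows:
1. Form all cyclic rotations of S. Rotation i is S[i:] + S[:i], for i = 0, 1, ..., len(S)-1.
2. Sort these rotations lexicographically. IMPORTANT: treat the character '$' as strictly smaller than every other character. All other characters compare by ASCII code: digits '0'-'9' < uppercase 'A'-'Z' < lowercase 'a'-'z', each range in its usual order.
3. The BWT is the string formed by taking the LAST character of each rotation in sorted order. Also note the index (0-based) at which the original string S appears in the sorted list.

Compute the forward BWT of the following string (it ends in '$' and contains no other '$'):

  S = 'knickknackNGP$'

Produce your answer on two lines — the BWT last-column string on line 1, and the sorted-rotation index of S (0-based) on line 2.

Answer: PNkGnaincck$kk
11

Derivation:
All 14 rotations (rotation i = S[i:]+S[:i]):
  rot[0] = knickknackNGP$
  rot[1] = nickknackNGP$k
  rot[2] = ickknackNGP$kn
  rot[3] = ckknackNGP$kni
  rot[4] = kknackNGP$knic
  rot[5] = knackNGP$knick
  rot[6] = nackNGP$knickk
  rot[7] = ackNGP$knickkn
  rot[8] = ckNGP$knickkna
  rot[9] = kNGP$knickknac
  rot[10] = NGP$knickknack
  rot[11] = GP$knickknackN
  rot[12] = P$knickknackNG
  rot[13] = $knickknackNGP
Sorted (with $ < everything):
  sorted[0] = $knickknackNGP  (last char: 'P')
  sorted[1] = GP$knickknackN  (last char: 'N')
  sorted[2] = NGP$knickknack  (last char: 'k')
  sorted[3] = P$knickknackNG  (last char: 'G')
  sorted[4] = ackNGP$knickkn  (last char: 'n')
  sorted[5] = ckNGP$knickkna  (last char: 'a')
  sorted[6] = ckknackNGP$kni  (last char: 'i')
  sorted[7] = ickknackNGP$kn  (last char: 'n')
  sorted[8] = kNGP$knickknac  (last char: 'c')
  sorted[9] = kknackNGP$knic  (last char: 'c')
  sorted[10] = knackNGP$knick  (last char: 'k')
  sorted[11] = knickknackNGP$  (last char: '$')
  sorted[12] = nackNGP$knickk  (last char: 'k')
  sorted[13] = nickknackNGP$k  (last char: 'k')
Last column: PNkGnaincck$kk
Original string S is at sorted index 11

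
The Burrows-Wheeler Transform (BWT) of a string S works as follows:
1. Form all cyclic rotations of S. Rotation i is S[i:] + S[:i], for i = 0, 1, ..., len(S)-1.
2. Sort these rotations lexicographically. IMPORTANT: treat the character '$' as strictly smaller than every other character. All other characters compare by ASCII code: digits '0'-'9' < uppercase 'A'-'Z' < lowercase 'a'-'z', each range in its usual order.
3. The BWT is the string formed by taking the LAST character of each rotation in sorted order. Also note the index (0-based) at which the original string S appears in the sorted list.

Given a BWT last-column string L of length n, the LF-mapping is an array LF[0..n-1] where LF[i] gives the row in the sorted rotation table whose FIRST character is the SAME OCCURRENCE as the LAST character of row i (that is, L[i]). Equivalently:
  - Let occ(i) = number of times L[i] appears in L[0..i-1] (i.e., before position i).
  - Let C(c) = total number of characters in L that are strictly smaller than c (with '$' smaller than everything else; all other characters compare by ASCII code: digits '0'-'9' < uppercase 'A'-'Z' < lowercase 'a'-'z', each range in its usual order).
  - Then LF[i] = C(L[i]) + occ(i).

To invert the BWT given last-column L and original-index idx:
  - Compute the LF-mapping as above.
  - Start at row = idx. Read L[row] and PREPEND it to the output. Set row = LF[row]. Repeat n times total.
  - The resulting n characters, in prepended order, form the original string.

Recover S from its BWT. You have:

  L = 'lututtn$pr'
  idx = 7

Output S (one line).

LF mapping: 1 8 5 9 6 7 2 0 3 4
Walk LF starting at row 7, prepending L[row]:
  step 1: row=7, L[7]='$', prepend. Next row=LF[7]=0
  step 2: row=0, L[0]='l', prepend. Next row=LF[0]=1
  step 3: row=1, L[1]='u', prepend. Next row=LF[1]=8
  step 4: row=8, L[8]='p', prepend. Next row=LF[8]=3
  step 5: row=3, L[3]='u', prepend. Next row=LF[3]=9
  step 6: row=9, L[9]='r', prepend. Next row=LF[9]=4
  step 7: row=4, L[4]='t', prepend. Next row=LF[4]=6
  step 8: row=6, L[6]='n', prepend. Next row=LF[6]=2
  step 9: row=2, L[2]='t', prepend. Next row=LF[2]=5
  step 10: row=5, L[5]='t', prepend. Next row=LF[5]=7
Reversed output: ttntrupul$

Answer: ttntrupul$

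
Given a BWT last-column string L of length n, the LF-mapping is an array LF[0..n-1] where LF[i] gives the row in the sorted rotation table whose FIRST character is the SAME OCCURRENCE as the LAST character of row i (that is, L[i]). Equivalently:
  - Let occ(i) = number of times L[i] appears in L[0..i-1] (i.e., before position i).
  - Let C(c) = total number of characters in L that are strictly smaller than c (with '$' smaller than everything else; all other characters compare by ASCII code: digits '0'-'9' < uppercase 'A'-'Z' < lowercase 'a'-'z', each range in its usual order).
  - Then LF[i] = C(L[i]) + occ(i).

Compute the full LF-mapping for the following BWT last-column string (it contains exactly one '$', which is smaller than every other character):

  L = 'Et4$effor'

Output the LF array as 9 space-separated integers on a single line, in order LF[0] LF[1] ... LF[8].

Char counts: '$':1, '4':1, 'E':1, 'e':1, 'f':2, 'o':1, 'r':1, 't':1
C (first-col start): C('$')=0, C('4')=1, C('E')=2, C('e')=3, C('f')=4, C('o')=6, C('r')=7, C('t')=8
L[0]='E': occ=0, LF[0]=C('E')+0=2+0=2
L[1]='t': occ=0, LF[1]=C('t')+0=8+0=8
L[2]='4': occ=0, LF[2]=C('4')+0=1+0=1
L[3]='$': occ=0, LF[3]=C('$')+0=0+0=0
L[4]='e': occ=0, LF[4]=C('e')+0=3+0=3
L[5]='f': occ=0, LF[5]=C('f')+0=4+0=4
L[6]='f': occ=1, LF[6]=C('f')+1=4+1=5
L[7]='o': occ=0, LF[7]=C('o')+0=6+0=6
L[8]='r': occ=0, LF[8]=C('r')+0=7+0=7

Answer: 2 8 1 0 3 4 5 6 7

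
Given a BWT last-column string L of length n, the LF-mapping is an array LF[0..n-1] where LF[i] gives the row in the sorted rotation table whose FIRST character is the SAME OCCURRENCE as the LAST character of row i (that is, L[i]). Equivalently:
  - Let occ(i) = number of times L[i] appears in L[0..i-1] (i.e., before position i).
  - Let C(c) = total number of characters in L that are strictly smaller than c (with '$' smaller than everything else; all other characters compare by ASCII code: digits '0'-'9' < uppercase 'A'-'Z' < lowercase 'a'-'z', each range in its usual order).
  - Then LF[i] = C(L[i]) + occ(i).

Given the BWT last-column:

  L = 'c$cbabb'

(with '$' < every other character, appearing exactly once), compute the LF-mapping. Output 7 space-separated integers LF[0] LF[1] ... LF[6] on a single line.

Char counts: '$':1, 'a':1, 'b':3, 'c':2
C (first-col start): C('$')=0, C('a')=1, C('b')=2, C('c')=5
L[0]='c': occ=0, LF[0]=C('c')+0=5+0=5
L[1]='$': occ=0, LF[1]=C('$')+0=0+0=0
L[2]='c': occ=1, LF[2]=C('c')+1=5+1=6
L[3]='b': occ=0, LF[3]=C('b')+0=2+0=2
L[4]='a': occ=0, LF[4]=C('a')+0=1+0=1
L[5]='b': occ=1, LF[5]=C('b')+1=2+1=3
L[6]='b': occ=2, LF[6]=C('b')+2=2+2=4

Answer: 5 0 6 2 1 3 4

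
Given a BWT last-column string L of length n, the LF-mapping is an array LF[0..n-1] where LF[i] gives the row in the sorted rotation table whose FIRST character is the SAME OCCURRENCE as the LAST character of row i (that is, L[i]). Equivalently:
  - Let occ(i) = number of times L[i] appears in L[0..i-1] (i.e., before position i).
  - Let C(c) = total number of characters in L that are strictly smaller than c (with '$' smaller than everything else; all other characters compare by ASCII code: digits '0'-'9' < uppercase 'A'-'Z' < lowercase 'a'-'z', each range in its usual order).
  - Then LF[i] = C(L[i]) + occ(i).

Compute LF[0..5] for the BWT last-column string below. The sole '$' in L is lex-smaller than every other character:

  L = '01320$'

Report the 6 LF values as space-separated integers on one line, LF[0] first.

Answer: 1 3 5 4 2 0

Derivation:
Char counts: '$':1, '0':2, '1':1, '2':1, '3':1
C (first-col start): C('$')=0, C('0')=1, C('1')=3, C('2')=4, C('3')=5
L[0]='0': occ=0, LF[0]=C('0')+0=1+0=1
L[1]='1': occ=0, LF[1]=C('1')+0=3+0=3
L[2]='3': occ=0, LF[2]=C('3')+0=5+0=5
L[3]='2': occ=0, LF[3]=C('2')+0=4+0=4
L[4]='0': occ=1, LF[4]=C('0')+1=1+1=2
L[5]='$': occ=0, LF[5]=C('$')+0=0+0=0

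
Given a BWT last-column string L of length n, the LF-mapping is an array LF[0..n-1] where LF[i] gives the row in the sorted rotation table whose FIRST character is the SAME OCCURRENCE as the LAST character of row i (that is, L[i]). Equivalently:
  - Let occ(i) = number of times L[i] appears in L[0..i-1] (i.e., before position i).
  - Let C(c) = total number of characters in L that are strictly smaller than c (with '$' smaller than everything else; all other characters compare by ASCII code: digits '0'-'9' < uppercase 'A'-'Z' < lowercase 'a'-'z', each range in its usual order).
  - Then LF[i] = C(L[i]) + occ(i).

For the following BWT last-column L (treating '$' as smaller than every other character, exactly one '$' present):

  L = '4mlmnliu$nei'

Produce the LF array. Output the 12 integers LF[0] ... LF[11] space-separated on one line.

Answer: 1 7 5 8 9 6 3 11 0 10 2 4

Derivation:
Char counts: '$':1, '4':1, 'e':1, 'i':2, 'l':2, 'm':2, 'n':2, 'u':1
C (first-col start): C('$')=0, C('4')=1, C('e')=2, C('i')=3, C('l')=5, C('m')=7, C('n')=9, C('u')=11
L[0]='4': occ=0, LF[0]=C('4')+0=1+0=1
L[1]='m': occ=0, LF[1]=C('m')+0=7+0=7
L[2]='l': occ=0, LF[2]=C('l')+0=5+0=5
L[3]='m': occ=1, LF[3]=C('m')+1=7+1=8
L[4]='n': occ=0, LF[4]=C('n')+0=9+0=9
L[5]='l': occ=1, LF[5]=C('l')+1=5+1=6
L[6]='i': occ=0, LF[6]=C('i')+0=3+0=3
L[7]='u': occ=0, LF[7]=C('u')+0=11+0=11
L[8]='$': occ=0, LF[8]=C('$')+0=0+0=0
L[9]='n': occ=1, LF[9]=C('n')+1=9+1=10
L[10]='e': occ=0, LF[10]=C('e')+0=2+0=2
L[11]='i': occ=1, LF[11]=C('i')+1=3+1=4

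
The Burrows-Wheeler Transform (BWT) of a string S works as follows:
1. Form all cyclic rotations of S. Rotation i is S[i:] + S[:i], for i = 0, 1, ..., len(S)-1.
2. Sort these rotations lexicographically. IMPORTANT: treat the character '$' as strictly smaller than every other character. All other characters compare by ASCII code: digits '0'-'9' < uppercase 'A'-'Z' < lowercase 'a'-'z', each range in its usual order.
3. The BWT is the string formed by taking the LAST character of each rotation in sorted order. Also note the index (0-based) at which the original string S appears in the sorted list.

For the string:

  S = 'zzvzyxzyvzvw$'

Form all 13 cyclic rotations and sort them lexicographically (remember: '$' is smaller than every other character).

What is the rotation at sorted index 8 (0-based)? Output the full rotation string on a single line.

All 13 rotations (rotation i = S[i:]+S[:i]):
  rot[0] = zzvzyxzyvzvw$
  rot[1] = zvzyxzyvzvw$z
  rot[2] = vzyxzyvzvw$zz
  rot[3] = zyxzyvzvw$zzv
  rot[4] = yxzyvzvw$zzvz
  rot[5] = xzyvzvw$zzvzy
  rot[6] = zyvzvw$zzvzyx
  rot[7] = yvzvw$zzvzyxz
  rot[8] = vzvw$zzvzyxzy
  rot[9] = zvw$zzvzyxzyv
  rot[10] = vw$zzvzyxzyvz
  rot[11] = w$zzvzyxzyvzv
  rot[12] = $zzvzyxzyvzvw
Sorted (with $ < everything):
  sorted[0] = $zzvzyxzyvzvw
  sorted[1] = vw$zzvzyxzyvz
  sorted[2] = vzvw$zzvzyxzy
  sorted[3] = vzyxzyvzvw$zz
  sorted[4] = w$zzvzyxzyvzv
  sorted[5] = xzyvzvw$zzvzy
  sorted[6] = yvzvw$zzvzyxz
  sorted[7] = yxzyvzvw$zzvz
  sorted[8] = zvw$zzvzyxzyv
  sorted[9] = zvzyxzyvzvw$z
  sorted[10] = zyvzvw$zzvzyx
  sorted[11] = zyxzyvzvw$zzv
  sorted[12] = zzvzyxzyvzvw$
sorted[8] = zvw$zzvzyxzyv

Answer: zvw$zzvzyxzyv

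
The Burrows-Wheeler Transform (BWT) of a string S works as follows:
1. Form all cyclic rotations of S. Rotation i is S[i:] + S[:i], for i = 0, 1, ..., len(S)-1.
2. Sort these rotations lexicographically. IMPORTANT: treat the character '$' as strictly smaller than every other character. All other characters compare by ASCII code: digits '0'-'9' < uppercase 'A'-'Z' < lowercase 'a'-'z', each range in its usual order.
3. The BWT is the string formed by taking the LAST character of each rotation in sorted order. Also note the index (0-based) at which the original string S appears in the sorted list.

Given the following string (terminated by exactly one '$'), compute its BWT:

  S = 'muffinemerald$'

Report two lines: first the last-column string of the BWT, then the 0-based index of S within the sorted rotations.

Answer: drlnmuffae$iem
10

Derivation:
All 14 rotations (rotation i = S[i:]+S[:i]):
  rot[0] = muffinemerald$
  rot[1] = uffinemerald$m
  rot[2] = ffinemerald$mu
  rot[3] = finemerald$muf
  rot[4] = inemerald$muff
  rot[5] = nemerald$muffi
  rot[6] = emerald$muffin
  rot[7] = merald$muffine
  rot[8] = erald$muffinem
  rot[9] = rald$muffineme
  rot[10] = ald$muffinemer
  rot[11] = ld$muffinemera
  rot[12] = d$muffinemeral
  rot[13] = $muffinemerald
Sorted (with $ < everything):
  sorted[0] = $muffinemerald  (last char: 'd')
  sorted[1] = ald$muffinemer  (last char: 'r')
  sorted[2] = d$muffinemeral  (last char: 'l')
  sorted[3] = emerald$muffin  (last char: 'n')
  sorted[4] = erald$muffinem  (last char: 'm')
  sorted[5] = ffinemerald$mu  (last char: 'u')
  sorted[6] = finemerald$muf  (last char: 'f')
  sorted[7] = inemerald$muff  (last char: 'f')
  sorted[8] = ld$muffinemera  (last char: 'a')
  sorted[9] = merald$muffine  (last char: 'e')
  sorted[10] = muffinemerald$  (last char: '$')
  sorted[11] = nemerald$muffi  (last char: 'i')
  sorted[12] = rald$muffineme  (last char: 'e')
  sorted[13] = uffinemerald$m  (last char: 'm')
Last column: drlnmuffae$iem
Original string S is at sorted index 10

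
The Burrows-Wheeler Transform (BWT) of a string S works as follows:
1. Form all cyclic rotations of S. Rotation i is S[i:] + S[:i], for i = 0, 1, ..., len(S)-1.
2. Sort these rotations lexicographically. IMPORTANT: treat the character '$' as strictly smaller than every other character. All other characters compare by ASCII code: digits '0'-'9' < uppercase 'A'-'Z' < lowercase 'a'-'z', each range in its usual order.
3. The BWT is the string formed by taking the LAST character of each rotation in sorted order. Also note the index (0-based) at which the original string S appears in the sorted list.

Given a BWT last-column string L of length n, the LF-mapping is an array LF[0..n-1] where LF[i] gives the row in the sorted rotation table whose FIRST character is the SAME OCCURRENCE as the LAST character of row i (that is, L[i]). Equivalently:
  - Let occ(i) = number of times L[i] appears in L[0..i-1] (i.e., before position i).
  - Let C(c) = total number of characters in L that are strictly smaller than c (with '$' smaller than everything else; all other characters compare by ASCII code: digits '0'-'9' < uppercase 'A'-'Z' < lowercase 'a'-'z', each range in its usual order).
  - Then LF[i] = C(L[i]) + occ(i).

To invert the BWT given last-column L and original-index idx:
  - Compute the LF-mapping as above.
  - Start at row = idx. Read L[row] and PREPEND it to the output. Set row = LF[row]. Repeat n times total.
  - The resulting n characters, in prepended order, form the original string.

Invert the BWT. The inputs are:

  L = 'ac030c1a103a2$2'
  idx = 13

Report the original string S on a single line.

LF mapping: 10 13 1 8 2 14 4 11 5 3 9 12 6 0 7
Walk LF starting at row 13, prepending L[row]:
  step 1: row=13, L[13]='$', prepend. Next row=LF[13]=0
  step 2: row=0, L[0]='a', prepend. Next row=LF[0]=10
  step 3: row=10, L[10]='3', prepend. Next row=LF[10]=9
  step 4: row=9, L[9]='0', prepend. Next row=LF[9]=3
  step 5: row=3, L[3]='3', prepend. Next row=LF[3]=8
  step 6: row=8, L[8]='1', prepend. Next row=LF[8]=5
  step 7: row=5, L[5]='c', prepend. Next row=LF[5]=14
  step 8: row=14, L[14]='2', prepend. Next row=LF[14]=7
  step 9: row=7, L[7]='a', prepend. Next row=LF[7]=11
  step 10: row=11, L[11]='a', prepend. Next row=LF[11]=12
  step 11: row=12, L[12]='2', prepend. Next row=LF[12]=6
  step 12: row=6, L[6]='1', prepend. Next row=LF[6]=4
  step 13: row=4, L[4]='0', prepend. Next row=LF[4]=2
  step 14: row=2, L[2]='0', prepend. Next row=LF[2]=1
  step 15: row=1, L[1]='c', prepend. Next row=LF[1]=13
Reversed output: c0012aa2c1303a$

Answer: c0012aa2c1303a$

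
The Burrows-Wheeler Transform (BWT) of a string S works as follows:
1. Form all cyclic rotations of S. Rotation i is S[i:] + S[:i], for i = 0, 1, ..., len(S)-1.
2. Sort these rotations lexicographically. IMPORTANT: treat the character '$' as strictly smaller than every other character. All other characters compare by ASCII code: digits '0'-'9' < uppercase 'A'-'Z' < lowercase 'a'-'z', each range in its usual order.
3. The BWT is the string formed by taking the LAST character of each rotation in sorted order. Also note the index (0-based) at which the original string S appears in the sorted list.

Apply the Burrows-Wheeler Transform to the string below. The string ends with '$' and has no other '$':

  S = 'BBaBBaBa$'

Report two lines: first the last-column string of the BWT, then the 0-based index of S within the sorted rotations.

Answer: a$aaBBBBB
1

Derivation:
All 9 rotations (rotation i = S[i:]+S[:i]):
  rot[0] = BBaBBaBa$
  rot[1] = BaBBaBa$B
  rot[2] = aBBaBa$BB
  rot[3] = BBaBa$BBa
  rot[4] = BaBa$BBaB
  rot[5] = aBa$BBaBB
  rot[6] = Ba$BBaBBa
  rot[7] = a$BBaBBaB
  rot[8] = $BBaBBaBa
Sorted (with $ < everything):
  sorted[0] = $BBaBBaBa  (last char: 'a')
  sorted[1] = BBaBBaBa$  (last char: '$')
  sorted[2] = BBaBa$BBa  (last char: 'a')
  sorted[3] = Ba$BBaBBa  (last char: 'a')
  sorted[4] = BaBBaBa$B  (last char: 'B')
  sorted[5] = BaBa$BBaB  (last char: 'B')
  sorted[6] = a$BBaBBaB  (last char: 'B')
  sorted[7] = aBBaBa$BB  (last char: 'B')
  sorted[8] = aBa$BBaBB  (last char: 'B')
Last column: a$aaBBBBB
Original string S is at sorted index 1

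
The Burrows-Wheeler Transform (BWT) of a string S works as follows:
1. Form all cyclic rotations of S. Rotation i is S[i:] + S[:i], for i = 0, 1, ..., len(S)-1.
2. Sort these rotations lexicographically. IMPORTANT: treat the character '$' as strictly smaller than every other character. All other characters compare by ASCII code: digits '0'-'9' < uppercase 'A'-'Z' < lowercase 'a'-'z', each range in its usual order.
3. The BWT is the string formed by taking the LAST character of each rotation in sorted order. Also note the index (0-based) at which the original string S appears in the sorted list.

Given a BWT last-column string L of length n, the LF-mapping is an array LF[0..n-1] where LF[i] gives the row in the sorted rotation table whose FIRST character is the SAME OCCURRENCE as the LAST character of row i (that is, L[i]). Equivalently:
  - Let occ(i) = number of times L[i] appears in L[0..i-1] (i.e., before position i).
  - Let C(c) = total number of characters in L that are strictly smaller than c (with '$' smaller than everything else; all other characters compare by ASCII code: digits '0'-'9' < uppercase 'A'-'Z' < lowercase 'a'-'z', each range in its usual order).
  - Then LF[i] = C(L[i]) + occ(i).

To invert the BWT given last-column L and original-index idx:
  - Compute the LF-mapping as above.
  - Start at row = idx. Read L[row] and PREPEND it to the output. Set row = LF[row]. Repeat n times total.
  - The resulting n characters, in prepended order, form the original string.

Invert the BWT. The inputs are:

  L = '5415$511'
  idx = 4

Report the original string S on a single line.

LF mapping: 5 4 1 6 0 7 2 3
Walk LF starting at row 4, prepending L[row]:
  step 1: row=4, L[4]='$', prepend. Next row=LF[4]=0
  step 2: row=0, L[0]='5', prepend. Next row=LF[0]=5
  step 3: row=5, L[5]='5', prepend. Next row=LF[5]=7
  step 4: row=7, L[7]='1', prepend. Next row=LF[7]=3
  step 5: row=3, L[3]='5', prepend. Next row=LF[3]=6
  step 6: row=6, L[6]='1', prepend. Next row=LF[6]=2
  step 7: row=2, L[2]='1', prepend. Next row=LF[2]=1
  step 8: row=1, L[1]='4', prepend. Next row=LF[1]=4
Reversed output: 4115155$

Answer: 4115155$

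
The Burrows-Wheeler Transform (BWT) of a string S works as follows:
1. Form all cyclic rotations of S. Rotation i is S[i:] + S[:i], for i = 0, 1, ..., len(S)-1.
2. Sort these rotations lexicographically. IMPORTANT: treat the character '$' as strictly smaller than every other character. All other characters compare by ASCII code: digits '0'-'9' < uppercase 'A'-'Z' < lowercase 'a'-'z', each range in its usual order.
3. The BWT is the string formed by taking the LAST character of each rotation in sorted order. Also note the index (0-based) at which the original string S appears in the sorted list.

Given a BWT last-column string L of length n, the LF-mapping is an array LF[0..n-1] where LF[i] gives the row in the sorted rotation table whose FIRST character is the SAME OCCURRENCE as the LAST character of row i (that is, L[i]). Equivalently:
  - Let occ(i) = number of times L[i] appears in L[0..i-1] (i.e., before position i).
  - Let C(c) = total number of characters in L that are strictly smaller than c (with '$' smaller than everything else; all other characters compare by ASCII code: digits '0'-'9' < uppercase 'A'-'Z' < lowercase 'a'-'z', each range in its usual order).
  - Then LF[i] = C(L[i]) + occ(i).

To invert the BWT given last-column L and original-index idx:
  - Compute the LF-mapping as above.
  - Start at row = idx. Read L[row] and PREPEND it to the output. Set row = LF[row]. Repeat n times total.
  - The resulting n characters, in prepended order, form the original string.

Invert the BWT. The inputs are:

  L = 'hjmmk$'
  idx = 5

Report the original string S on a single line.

LF mapping: 1 2 4 5 3 0
Walk LF starting at row 5, prepending L[row]:
  step 1: row=5, L[5]='$', prepend. Next row=LF[5]=0
  step 2: row=0, L[0]='h', prepend. Next row=LF[0]=1
  step 3: row=1, L[1]='j', prepend. Next row=LF[1]=2
  step 4: row=2, L[2]='m', prepend. Next row=LF[2]=4
  step 5: row=4, L[4]='k', prepend. Next row=LF[4]=3
  step 6: row=3, L[3]='m', prepend. Next row=LF[3]=5
Reversed output: mkmjh$

Answer: mkmjh$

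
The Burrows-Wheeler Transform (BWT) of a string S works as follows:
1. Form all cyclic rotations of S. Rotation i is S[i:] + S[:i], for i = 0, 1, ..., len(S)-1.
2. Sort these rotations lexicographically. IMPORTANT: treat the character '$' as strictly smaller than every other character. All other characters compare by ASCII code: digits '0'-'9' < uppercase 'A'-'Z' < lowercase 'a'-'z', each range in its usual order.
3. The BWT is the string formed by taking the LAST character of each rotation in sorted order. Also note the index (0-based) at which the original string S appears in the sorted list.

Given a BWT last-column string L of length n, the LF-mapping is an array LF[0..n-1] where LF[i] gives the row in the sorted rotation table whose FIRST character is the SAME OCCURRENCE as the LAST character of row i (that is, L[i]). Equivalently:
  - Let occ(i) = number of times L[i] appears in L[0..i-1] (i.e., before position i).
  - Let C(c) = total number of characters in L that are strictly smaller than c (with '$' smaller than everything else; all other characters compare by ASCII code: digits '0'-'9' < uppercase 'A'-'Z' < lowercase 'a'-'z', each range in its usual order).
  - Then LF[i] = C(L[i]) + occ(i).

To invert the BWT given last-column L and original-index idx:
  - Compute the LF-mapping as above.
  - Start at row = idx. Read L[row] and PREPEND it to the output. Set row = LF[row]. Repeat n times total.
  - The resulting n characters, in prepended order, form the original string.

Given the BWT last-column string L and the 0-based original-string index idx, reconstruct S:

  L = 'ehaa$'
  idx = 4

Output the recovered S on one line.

LF mapping: 3 4 1 2 0
Walk LF starting at row 4, prepending L[row]:
  step 1: row=4, L[4]='$', prepend. Next row=LF[4]=0
  step 2: row=0, L[0]='e', prepend. Next row=LF[0]=3
  step 3: row=3, L[3]='a', prepend. Next row=LF[3]=2
  step 4: row=2, L[2]='a', prepend. Next row=LF[2]=1
  step 5: row=1, L[1]='h', prepend. Next row=LF[1]=4
Reversed output: haae$

Answer: haae$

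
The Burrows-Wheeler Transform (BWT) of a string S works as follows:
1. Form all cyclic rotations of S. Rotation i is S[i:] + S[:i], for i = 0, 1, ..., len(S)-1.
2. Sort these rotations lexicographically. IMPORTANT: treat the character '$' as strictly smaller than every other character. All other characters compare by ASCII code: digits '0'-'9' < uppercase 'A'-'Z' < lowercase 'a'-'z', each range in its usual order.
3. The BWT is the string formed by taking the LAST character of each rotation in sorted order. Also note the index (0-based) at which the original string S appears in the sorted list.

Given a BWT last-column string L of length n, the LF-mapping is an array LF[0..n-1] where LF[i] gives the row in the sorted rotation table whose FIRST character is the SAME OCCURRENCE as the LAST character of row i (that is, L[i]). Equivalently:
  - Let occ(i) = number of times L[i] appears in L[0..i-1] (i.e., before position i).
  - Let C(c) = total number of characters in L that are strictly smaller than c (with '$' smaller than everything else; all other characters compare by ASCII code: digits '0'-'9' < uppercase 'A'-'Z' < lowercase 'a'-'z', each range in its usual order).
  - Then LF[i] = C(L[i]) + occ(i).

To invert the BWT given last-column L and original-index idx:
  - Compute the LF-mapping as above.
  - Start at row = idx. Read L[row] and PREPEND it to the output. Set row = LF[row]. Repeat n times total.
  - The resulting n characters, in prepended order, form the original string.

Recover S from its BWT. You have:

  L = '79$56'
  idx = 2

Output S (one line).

LF mapping: 3 4 0 1 2
Walk LF starting at row 2, prepending L[row]:
  step 1: row=2, L[2]='$', prepend. Next row=LF[2]=0
  step 2: row=0, L[0]='7', prepend. Next row=LF[0]=3
  step 3: row=3, L[3]='5', prepend. Next row=LF[3]=1
  step 4: row=1, L[1]='9', prepend. Next row=LF[1]=4
  step 5: row=4, L[4]='6', prepend. Next row=LF[4]=2
Reversed output: 6957$

Answer: 6957$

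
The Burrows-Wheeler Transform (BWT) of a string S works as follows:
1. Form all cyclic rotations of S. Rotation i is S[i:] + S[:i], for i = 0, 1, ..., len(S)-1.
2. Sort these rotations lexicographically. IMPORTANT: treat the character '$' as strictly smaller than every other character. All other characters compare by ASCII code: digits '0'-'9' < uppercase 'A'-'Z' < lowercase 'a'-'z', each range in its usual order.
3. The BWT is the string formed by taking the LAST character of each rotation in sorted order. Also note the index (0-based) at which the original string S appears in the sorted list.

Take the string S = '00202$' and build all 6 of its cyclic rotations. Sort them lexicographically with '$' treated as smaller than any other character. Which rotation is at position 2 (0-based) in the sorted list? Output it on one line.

Answer: 02$002

Derivation:
All 6 rotations (rotation i = S[i:]+S[:i]):
  rot[0] = 00202$
  rot[1] = 0202$0
  rot[2] = 202$00
  rot[3] = 02$002
  rot[4] = 2$0020
  rot[5] = $00202
Sorted (with $ < everything):
  sorted[0] = $00202
  sorted[1] = 00202$
  sorted[2] = 02$002
  sorted[3] = 0202$0
  sorted[4] = 2$0020
  sorted[5] = 202$00
sorted[2] = 02$002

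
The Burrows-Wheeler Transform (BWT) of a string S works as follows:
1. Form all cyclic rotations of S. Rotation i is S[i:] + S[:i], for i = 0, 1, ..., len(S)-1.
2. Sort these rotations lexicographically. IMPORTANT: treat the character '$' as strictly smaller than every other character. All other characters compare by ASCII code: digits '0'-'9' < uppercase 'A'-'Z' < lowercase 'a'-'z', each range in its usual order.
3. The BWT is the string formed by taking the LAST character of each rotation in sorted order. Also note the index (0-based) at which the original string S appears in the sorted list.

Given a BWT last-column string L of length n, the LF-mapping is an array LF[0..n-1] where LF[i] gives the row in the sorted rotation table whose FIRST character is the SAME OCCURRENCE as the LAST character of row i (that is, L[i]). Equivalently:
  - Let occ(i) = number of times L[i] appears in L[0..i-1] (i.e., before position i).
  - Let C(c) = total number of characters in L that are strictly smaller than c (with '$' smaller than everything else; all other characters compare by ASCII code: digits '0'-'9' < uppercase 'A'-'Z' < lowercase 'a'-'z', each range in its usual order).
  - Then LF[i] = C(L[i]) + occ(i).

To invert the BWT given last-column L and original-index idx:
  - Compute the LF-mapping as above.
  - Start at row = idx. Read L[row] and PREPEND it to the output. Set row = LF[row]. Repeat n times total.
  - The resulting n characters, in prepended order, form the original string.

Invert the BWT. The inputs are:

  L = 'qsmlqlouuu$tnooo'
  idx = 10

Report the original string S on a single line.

Answer: qntslmloouououq$

Derivation:
LF mapping: 9 11 3 1 10 2 5 13 14 15 0 12 4 6 7 8
Walk LF starting at row 10, prepending L[row]:
  step 1: row=10, L[10]='$', prepend. Next row=LF[10]=0
  step 2: row=0, L[0]='q', prepend. Next row=LF[0]=9
  step 3: row=9, L[9]='u', prepend. Next row=LF[9]=15
  step 4: row=15, L[15]='o', prepend. Next row=LF[15]=8
  step 5: row=8, L[8]='u', prepend. Next row=LF[8]=14
  step 6: row=14, L[14]='o', prepend. Next row=LF[14]=7
  step 7: row=7, L[7]='u', prepend. Next row=LF[7]=13
  step 8: row=13, L[13]='o', prepend. Next row=LF[13]=6
  step 9: row=6, L[6]='o', prepend. Next row=LF[6]=5
  step 10: row=5, L[5]='l', prepend. Next row=LF[5]=2
  step 11: row=2, L[2]='m', prepend. Next row=LF[2]=3
  step 12: row=3, L[3]='l', prepend. Next row=LF[3]=1
  step 13: row=1, L[1]='s', prepend. Next row=LF[1]=11
  step 14: row=11, L[11]='t', prepend. Next row=LF[11]=12
  step 15: row=12, L[12]='n', prepend. Next row=LF[12]=4
  step 16: row=4, L[4]='q', prepend. Next row=LF[4]=10
Reversed output: qntslmloouououq$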